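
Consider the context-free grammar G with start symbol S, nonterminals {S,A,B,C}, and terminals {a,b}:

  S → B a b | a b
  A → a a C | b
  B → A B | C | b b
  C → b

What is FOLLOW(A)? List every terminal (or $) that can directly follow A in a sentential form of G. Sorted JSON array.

Compute FIRST by fixpoint:
round 1:
  A via A→a a C: +{a}
  A via A→b: +{b}
  B via B→A B: +{a,b}
  C via C→b: +{b}
  S via S→B a b: +{a,b}
  S: {a,b}  A: {a,b}  B: {a,b}  C: {b}
round 2: (stable)
  S: {a,b}  A: {a,b}  B: {a,b}  C: {b}

FOLLOW iteration:
seed FOLLOW(S) with $
iter 1:
  B→A B: FOLLOW(A) ⊇ FIRST(B) = {a,b}; new: +{a,b}
  S→B a b: FOLLOW(B) ⊇ FIRST(a) = {a}; new: +{a}
  FOLLOW(S)={$}  FOLLOW(A)={a,b}  FOLLOW(B)={a}  FOLLOW(C)={}
iter 2:
  A→a a C: FOLLOW(C) ⊇ FOLLOW(A) ⊇ {a,b}; new: +{a,b}
  FOLLOW(S)={$}  FOLLOW(A)={a,b}  FOLLOW(B)={a}  FOLLOW(C)={a,b}
iter 3: (no change)
  FOLLOW(S)={$}  FOLLOW(A)={a,b}  FOLLOW(B)={a}  FOLLOW(C)={a,b}

FOLLOW(A) = ["a", "b"]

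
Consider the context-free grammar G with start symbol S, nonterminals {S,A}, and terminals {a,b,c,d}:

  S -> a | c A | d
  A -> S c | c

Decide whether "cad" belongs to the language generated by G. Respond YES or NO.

Convert to CNF:
  S -> T0 A | a | d
  A -> S T0 | c
  T0 -> c

CYK fill:
  cell(0,0) c: {A,T0}  orig:{A}
  cell(1,1) a: {S}
  cell(2,2) d: {S}
  cell(0,1) ca: ∅
  cell(1,2) ad: ∅
  cell(0,2) cad: ∅

S ∉ T[0,2] ⇒ NO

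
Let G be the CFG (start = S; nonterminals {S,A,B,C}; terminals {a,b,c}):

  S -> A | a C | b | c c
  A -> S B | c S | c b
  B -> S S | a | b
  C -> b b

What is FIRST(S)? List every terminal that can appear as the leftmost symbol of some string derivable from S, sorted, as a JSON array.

FIRST iteration:
[1]
  A via A→c S: +{c}
  B via B→a: +{a}
  B via B→b: +{b}
  C via C→b b: +{b}
  S via S→A: +{c}
  S via S→a C: +{a}
  S via S→b: +{b}
  FIRST[S]={a,b,c}  FIRST[A]={c}  FIRST[B]={a,b}  FIRST[C]={b}
[2]
  A via A→S B: +{a,b}
  B via B→S S: +{c}
  FIRST[S]={a,b,c}  FIRST[A]={a,b,c}  FIRST[B]={a,b,c}  FIRST[C]={b}
[3] done
  FIRST[S]={a,b,c}  FIRST[A]={a,b,c}  FIRST[B]={a,b,c}  FIRST[C]={b}

FIRST(S) = ["a", "b", "c"]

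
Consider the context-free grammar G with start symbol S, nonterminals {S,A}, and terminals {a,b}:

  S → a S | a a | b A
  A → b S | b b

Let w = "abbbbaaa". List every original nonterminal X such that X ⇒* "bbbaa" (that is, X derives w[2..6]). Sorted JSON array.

Convert to CNF:
  S -> T0 A | T1 S | T1 T1
  A -> T0 S | T0 T0
  T0 -> b
  T1 -> a

Fill CYK table bottom-up, restricted to cells inside w[2..6]:
  [2..2]={T0}  "b"  orig:{}
  [3..3]={T0}  "b"  orig:{}
  [4..4]={T0}  "b"  orig:{}
  [5..5]={T1}  "a"  orig:{}
  [6..6]={T1}  "a"  orig:{}
  [2..3]={A}  "bb"
  [3..4]={A}  "bb"
  [4..5]=∅  "ba"
  [5..6]={S}  "aa"
  [2..4]={S}  "bbb"
  [3..5]=∅  "bba"
  [4..6]={A}  "baa"
  [2..5]=∅  "bbba"
  [3..6]={S}  "bbaa"
  [2..6]={A}  "bbbaa"

Original NTs in T[2,6] deriving "bbbaa": ["A"]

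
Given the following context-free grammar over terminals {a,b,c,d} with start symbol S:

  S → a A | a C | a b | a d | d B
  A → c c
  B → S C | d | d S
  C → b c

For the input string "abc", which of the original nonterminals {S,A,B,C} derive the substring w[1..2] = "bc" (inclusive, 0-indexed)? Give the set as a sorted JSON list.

CNF form of G:
  S -> T1 B | T3 A | T3 C | T3 T1 | T3 T2
  A -> T0 T0
  B -> S C | T1 S | d
  C -> T2 T0
  T0 -> c
  T1 -> d
  T2 -> b
  T3 -> a

CYK table (by increasing span) — only the sub-triangle for w[1..2]:
  [1..1]={T2}  "b"  orig:{}
  [2..2]={T0}  "c"  orig:{}
  [1..2]={C}  "bc"

Original NTs in T[1,2] deriving "bc": ["C"]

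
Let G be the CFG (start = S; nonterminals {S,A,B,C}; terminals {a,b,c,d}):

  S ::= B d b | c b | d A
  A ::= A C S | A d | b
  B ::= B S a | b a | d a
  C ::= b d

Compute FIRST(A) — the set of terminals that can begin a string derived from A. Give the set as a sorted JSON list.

FIRST sets, iterate to fixpoint:
iter 1:
  A via A→b: +{b}
  B via B→b a: +{b}
  B via B→d a: +{d}
  C via C→b d: +{b}
  S via S→B d b: +{b,d}
  S via S→c b: +{c}
  S: {b,c,d}  A: {b}  B: {b,d}  C: {b}
iter 2: (stable)
  S: {b,c,d}  A: {b}  B: {b,d}  C: {b}

FIRST(A) = ["b"]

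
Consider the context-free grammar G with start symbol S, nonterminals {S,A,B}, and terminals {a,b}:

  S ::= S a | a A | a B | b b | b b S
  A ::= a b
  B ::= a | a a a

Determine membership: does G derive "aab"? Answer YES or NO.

CNF form of G:
  S -> S T0 | T0 A | T0 B | T1 T1 | T1 X3
  A -> T0 T1
  B -> T0 X2 | a
  T0 -> a
  T1 -> b
  X2 -> T0 T0
  X3 -> T1 S

CYK fill:
  [0..0]={B,T0}  "a"  orig:{B}
  [1..1]={B,T0}  "a"  orig:{B}
  [2..2]={T1}  "b"  orig:{}
  [0..1]={S,X2}  "aa"  orig:{S}
  [1..2]={A}  "ab"
  [0..2]={S}  "aab"

S ∈ T[0,2] ⇒ YES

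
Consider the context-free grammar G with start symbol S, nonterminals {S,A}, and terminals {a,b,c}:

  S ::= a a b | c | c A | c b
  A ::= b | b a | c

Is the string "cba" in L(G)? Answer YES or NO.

CNF form of G:
  S -> T1 X3 | T2 A | T2 T0 | c
  A -> T0 T1 | b | c
  T0 -> b
  T1 -> a
  T2 -> c
  X3 -> T1 T0

CYK fill:
  T[0,0] 'c' = {A,S,T2}  orig:{A,S}
  T[1,1] 'b' = {A,T0}  orig:{A}
  T[2,2] 'a' = {T1}  orig:{}
  T[0,1] 'cb' = {S}
  T[1,2] 'ba' = {A}
  T[0,2] 'cba' = {S}

S ∈ T[0,2] ⇒ YES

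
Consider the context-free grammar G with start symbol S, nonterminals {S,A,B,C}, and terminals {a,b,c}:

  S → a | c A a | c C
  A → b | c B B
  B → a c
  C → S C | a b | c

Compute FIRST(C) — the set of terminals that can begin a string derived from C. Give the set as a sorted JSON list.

FIRST iteration:
[1]
  A via A→b: +{b}
  A via A→c B B: +{c}
  B via B→a c: +{a}
  C via C→a b: +{a}
  C via C→c: +{c}
  S via S→a: +{a}
  S via S→c A a: +{c}
  FIRST(S)={a,c}  FIRST(A)={b,c}  FIRST(B)={a}  FIRST(C)={a,c}
[2] (no change)
  FIRST(S)={a,c}  FIRST(A)={b,c}  FIRST(B)={a}  FIRST(C)={a,c}

FIRST(C) = ["a", "c"]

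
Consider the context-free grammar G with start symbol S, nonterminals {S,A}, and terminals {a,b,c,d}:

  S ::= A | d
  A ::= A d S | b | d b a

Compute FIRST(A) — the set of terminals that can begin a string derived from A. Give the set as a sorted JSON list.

Compute FIRST by fixpoint:
[1]
  A via A→b: +{b}
  A via A→d b a: +{d}
  S via S→A: +{b,d}
  FIRST(S)={b,d}  FIRST(A)={b,d}
[2] (no change)
  FIRST(S)={b,d}  FIRST(A)={b,d}

FIRST(A) = ["b", "d"]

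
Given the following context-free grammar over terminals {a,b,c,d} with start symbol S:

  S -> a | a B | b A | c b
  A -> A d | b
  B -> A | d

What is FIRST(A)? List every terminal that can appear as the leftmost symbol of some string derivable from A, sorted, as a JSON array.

Compute FIRST by fixpoint:
iter 1:
  A via A→b: +{b}
  B via B→A: +{b}
  B via B→d: +{d}
  S via S→a: +{a}
  S via S→b A: +{b}
  S via S→c b: +{c}
  S: {a,b,c}  A: {b}  B: {b,d}
iter 2: (stable)
  S: {a,b,c}  A: {b}  B: {b,d}

FIRST(A) = ["b"]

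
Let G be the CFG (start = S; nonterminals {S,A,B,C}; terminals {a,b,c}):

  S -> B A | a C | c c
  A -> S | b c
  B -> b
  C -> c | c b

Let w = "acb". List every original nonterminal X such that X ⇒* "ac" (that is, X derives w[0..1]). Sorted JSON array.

CNF form of G:
  S -> B A | T0 C | T2 T2
  A -> B A | T0 C | T1 T2 | T2 T2
  B -> b
  C -> T2 T1 | c
  T0 -> a
  T1 -> b
  T2 -> c

CYK fill — only the sub-triangle for w[0..1]:
  cell(0,0) a: {T0}  orig:{}
  cell(1,1) c: {C,T2}  orig:{C}
  cell(0,1) ac: {A,S}

Original NTs in T[0,1] deriving "ac": ["A", "S"]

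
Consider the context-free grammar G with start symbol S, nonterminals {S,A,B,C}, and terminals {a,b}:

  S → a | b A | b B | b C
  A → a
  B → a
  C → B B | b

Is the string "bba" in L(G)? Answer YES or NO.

Convert to CNF:
  S -> T0 A | T0 B | T0 C | a
  A -> a
  B -> a
  C -> B B | b
  T0 -> b

Fill CYK table bottom-up:
  cell(0,0) b: {C,T0}  orig:{C}
  cell(1,1) b: {C,T0}  orig:{C}
  cell(2,2) a: {A,B,S}
  cell(0,1) bb: {S}
  cell(1,2) ba: {S}
  cell(0,2) bba: ∅

S ∉ T[0,2] ⇒ NO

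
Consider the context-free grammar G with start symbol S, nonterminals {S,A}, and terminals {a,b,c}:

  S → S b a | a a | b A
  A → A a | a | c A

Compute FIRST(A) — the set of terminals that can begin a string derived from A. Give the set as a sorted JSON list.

FIRST iteration:
pass 1:
  A via A→a: +{a}
  A via A→c A: +{c}
  S via S→a a: +{a}
  S via S→b A: +{b}
  FIRST(S)={a,b}  FIRST(A)={a,c}
pass 2: done
  FIRST(S)={a,b}  FIRST(A)={a,c}

FIRST(A) = ["a", "c"]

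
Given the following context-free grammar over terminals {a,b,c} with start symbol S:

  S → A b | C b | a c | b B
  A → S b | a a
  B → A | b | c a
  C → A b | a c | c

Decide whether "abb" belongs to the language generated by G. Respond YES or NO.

Convert to CNF:
  S -> A T0 | C T0 | T0 B | T1 T2
  A -> S T0 | T1 T1
  B -> S T0 | T1 T1 | T2 T1 | b
  C -> A T0 | T1 T2 | c
  T0 -> b
  T1 -> a
  T2 -> c

Fill CYK table bottom-up:
  T[0,0] 'a' = {T1}  orig:{}
  T[1,1] 'b' = {B,T0}  orig:{B}
  T[2,2] 'b' = {B,T0}  orig:{B}
  T[0,1] 'ab' = ∅
  T[1,2] 'bb' = {S}
  T[0,2] 'abb' = ∅

S ∉ T[0,2] ⇒ NO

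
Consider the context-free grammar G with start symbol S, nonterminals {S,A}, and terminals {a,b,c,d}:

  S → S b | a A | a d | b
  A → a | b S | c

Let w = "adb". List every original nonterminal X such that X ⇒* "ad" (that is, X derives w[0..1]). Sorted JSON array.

Convert to CNF:
  S -> S T0 | T1 A | T1 T2 | b
  A -> T0 S | a | c
  T0 -> b
  T1 -> a
  T2 -> d

Fill CYK table bottom-up — only the sub-triangle for w[0..1]:
  cell(0,0) a: {A,T1}  orig:{A}
  cell(1,1) d: {T2}  orig:{}
  cell(0,1) ad: {S}

Original NTs in T[0,1] deriving "ad": ["S"]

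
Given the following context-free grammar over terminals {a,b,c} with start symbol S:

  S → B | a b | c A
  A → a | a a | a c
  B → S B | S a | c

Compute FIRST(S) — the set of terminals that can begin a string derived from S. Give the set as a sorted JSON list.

FIRST iteration:
pass 1:
  A via A→a: +{a}
  B via B→c: +{c}
  S via S→B: +{c}
  S via S→a b: +{a}
  FIRST(S)={a,c}  FIRST(A)={a}  FIRST(B)={c}
pass 2:
  B via B→S B: +{a}
  FIRST(S)={a,c}  FIRST(A)={a}  FIRST(B)={a,c}
pass 3: — fixpoint
  FIRST(S)={a,c}  FIRST(A)={a}  FIRST(B)={a,c}

FIRST(S) = ["a", "c"]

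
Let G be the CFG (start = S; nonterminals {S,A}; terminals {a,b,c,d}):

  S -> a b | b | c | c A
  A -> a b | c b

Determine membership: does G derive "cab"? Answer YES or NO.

Convert to CNF:
  S -> T0 T1 | T2 A | b | c
  A -> T0 T1 | T2 T1
  T0 -> a
  T1 -> b
  T2 -> c

CYK table (by increasing span):
  cell(0,0) c: {S,T2}  orig:{S}
  cell(1,1) a: {T0}  orig:{}
  cell(2,2) b: {S,T1}  orig:{S}
  cell(0,1) ca: ∅
  cell(1,2) ab: {A,S}
  cell(0,2) cab: {S}

S ∈ T[0,2] ⇒ YES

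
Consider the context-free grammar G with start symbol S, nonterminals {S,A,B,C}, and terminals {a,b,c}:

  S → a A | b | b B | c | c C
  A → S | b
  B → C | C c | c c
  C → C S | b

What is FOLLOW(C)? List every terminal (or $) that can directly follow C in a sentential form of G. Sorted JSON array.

Compute FIRST by fixpoint:
pass 1:
  A via A→b: +{b}
  B via B→c c: +{c}
  C via C→b: +{b}
  S via S→a A: +{a}
  S via S→b: +{b}
  S via S→c: +{c}
  FIRST(S)={a,b,c}  FIRST(A)={b}  FIRST(B)={c}  FIRST(C)={b}
pass 2:
  A via A→S: +{a,c}
  B via B→C: +{b}
  FIRST(S)={a,b,c}  FIRST(A)={a,b,c}  FIRST(B)={b,c}  FIRST(C)={b}
pass 3: — fixpoint
  FIRST(S)={a,b,c}  FIRST(A)={a,b,c}  FIRST(B)={b,c}  FIRST(C)={b}

Compute FOLLOW by fixpoint:
seed FOLLOW(S) with $
pass 1:
  B→C c: FOLLOW(C) ⊇ FIRST(c) = {c}; new: +{c}
  C→C S: FOLLOW(C) ⊇ FIRST(S) = {a,b,c}; new: +{a,b}
  C→C S: FOLLOW(S) ⊇ FOLLOW(C) ⊇ {a,b,c}; new: +{a,b,c}
  S→a A: FOLLOW(A) ⊇ FOLLOW(S) ⊇ {$,a,b,c}; new: +{$,a,b,c}
  S→b B: FOLLOW(B) ⊇ FOLLOW(S) ⊇ {$,a,b,c}; new: +{$,a,b,c}
  S→c C: FOLLOW(C) ⊇ FOLLOW(S) ⊇ {$,a,b,c}; new: +{$}
  S: {$,a,b,c}  A: {$,a,b,c}  B: {$,a,b,c}  C: {$,a,b,c}
pass 2: (stable)
  S: {$,a,b,c}  A: {$,a,b,c}  B: {$,a,b,c}  C: {$,a,b,c}

FOLLOW(C) = ["$", "a", "b", "c"]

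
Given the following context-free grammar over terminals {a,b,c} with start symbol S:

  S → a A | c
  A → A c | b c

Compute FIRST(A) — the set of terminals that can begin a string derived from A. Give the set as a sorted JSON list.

FIRST sets, iterate to fixpoint:
pass 1:
  A via A→b c: +{b}
  S via S→a A: +{a}
  S via S→c: +{c}
  FIRST[S]={a,c}  FIRST[A]={b}
pass 2: (no change)
  FIRST[S]={a,c}  FIRST[A]={b}

FIRST(A) = ["b"]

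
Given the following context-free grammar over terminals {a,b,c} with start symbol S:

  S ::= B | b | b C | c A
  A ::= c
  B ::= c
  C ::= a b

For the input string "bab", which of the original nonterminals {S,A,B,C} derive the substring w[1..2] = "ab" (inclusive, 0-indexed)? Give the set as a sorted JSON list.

CNF form of G:
  S -> T1 C | T2 A | b | c
  A -> c
  B -> c
  C -> T0 T1
  T0 -> a
  T1 -> b
  T2 -> c

CYK table (by increasing span) (cells [i..j] with 1 ≤ i ≤ j ≤ 2 only):
  cell(1,1) a: {T0}  orig:{}
  cell(2,2) b: {S,T1}  orig:{S}
  cell(1,2) ab: {C}

Original NTs in T[1,2] deriving "ab": ["C"]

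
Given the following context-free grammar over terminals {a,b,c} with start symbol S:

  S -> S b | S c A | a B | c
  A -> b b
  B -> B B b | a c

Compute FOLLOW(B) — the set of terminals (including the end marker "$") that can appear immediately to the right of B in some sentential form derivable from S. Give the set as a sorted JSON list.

FIRST iteration:
[1]
  A via A→b b: +{b}
  B via B→a c: +{a}
  S via S→a B: +{a}
  S via S→c: +{c}
  S: {a,c}  A: {b}  B: {a}
[2] (no change)
  S: {a,c}  A: {b}  B: {a}

FOLLOW sets:
FOLLOW(S) := {$}
[1]
  B→B B b: FOLLOW(B) ⊇ FIRST(B) = {a}; new: +{a}
  B→B B b: FOLLOW(B) ⊇ FIRST(b) = {b}; new: +{b}
  S→S b: FOLLOW(S) ⊇ FIRST(b) = {b}; new: +{b}
  S→S c A: FOLLOW(S) ⊇ FIRST(c) = {c}; new: +{c}
  S→S c A: FOLLOW(A) ⊇ FOLLOW(S) ⊇ {$,b,c}; new: +{$,b,c}
  S→a B: FOLLOW(B) ⊇ FOLLOW(S) ⊇ {$,b,c}; new: +{$,c}
  S: {$,b,c}  A: {$,b,c}  B: {$,a,b,c}
[2] (stable)
  S: {$,b,c}  A: {$,b,c}  B: {$,a,b,c}

FOLLOW(B) = ["$", "a", "b", "c"]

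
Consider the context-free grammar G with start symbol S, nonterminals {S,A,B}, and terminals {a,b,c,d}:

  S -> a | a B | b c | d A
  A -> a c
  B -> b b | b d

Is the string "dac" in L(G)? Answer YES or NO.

CNF form of G:
  S -> T0 B | T2 T1 | T3 A | a
  A -> T0 T1
  B -> T2 T2 | T2 T3
  T0 -> a
  T1 -> c
  T2 -> b
  T3 -> d

Fill CYK table bottom-up:
  [0..0]={T3}  "d"  orig:{}
  [1..1]={S,T0}  "a"  orig:{S}
  [2..2]={T1}  "c"  orig:{}
  [0..1]=∅  "da"
  [1..2]={A}  "ac"
  [0..2]={S}  "dac"

S ∈ T[0,2] ⇒ YES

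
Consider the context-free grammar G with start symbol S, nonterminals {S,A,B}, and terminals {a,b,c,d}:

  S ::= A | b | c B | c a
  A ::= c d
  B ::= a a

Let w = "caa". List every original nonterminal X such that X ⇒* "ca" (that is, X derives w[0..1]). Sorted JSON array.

CNF form of G:
  S -> T0 B | T0 T1 | T0 T2 | b
  A -> T0 T1
  B -> T2 T2
  T0 -> c
  T1 -> d
  T2 -> a

Fill CYK table bottom-up, restricted to cells inside w[0..1]:
  [0..0]={T0}  "c"  orig:{}
  [1..1]={T2}  "a"  orig:{}
  [0..1]={S}  "ca"

Original NTs in T[0,1] deriving "ca": ["S"]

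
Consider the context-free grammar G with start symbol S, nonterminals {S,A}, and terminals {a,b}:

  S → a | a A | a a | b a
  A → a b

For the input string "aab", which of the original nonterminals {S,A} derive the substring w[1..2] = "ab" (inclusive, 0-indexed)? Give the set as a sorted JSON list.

CNF form of G:
  S -> T0 A | T0 T0 | T1 T0 | a
  A -> T0 T1
  T0 -> a
  T1 -> b

CYK table (by increasing span) — only the sub-triangle for w[1..2]:
  [1..1]={S,T0}  "a"  orig:{S}
  [2..2]={T1}  "b"  orig:{}
  [1..2]={A}  "ab"

Original NTs in T[1,2] deriving "ab": ["A"]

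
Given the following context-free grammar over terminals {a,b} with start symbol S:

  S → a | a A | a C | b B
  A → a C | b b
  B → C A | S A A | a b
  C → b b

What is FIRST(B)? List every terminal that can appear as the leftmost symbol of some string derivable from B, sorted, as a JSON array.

FIRST iteration:
iter 1:
  A via A→a C: +{a}
  A via A→b b: +{b}
  B via B→a b: +{a}
  C via C→b b: +{b}
  S via S→a: +{a}
  S via S→b B: +{b}
  FIRST(S)={a,b}  FIRST(A)={a,b}  FIRST(B)={a}  FIRST(C)={b}
iter 2:
  B via B→C A: +{b}
  FIRST(S)={a,b}  FIRST(A)={a,b}  FIRST(B)={a,b}  FIRST(C)={b}
iter 3: — fixpoint
  FIRST(S)={a,b}  FIRST(A)={a,b}  FIRST(B)={a,b}  FIRST(C)={b}

FIRST(B) = ["a", "b"]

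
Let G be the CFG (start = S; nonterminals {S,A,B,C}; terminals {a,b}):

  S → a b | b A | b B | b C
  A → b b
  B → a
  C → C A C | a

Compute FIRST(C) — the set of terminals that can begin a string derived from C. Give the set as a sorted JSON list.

FIRST iteration:
round 1:
  A via A→b b: +{b}
  B via B→a: +{a}
  C via C→a: +{a}
  S via S→a b: +{a}
  S via S→b A: +{b}
  FIRST[S]={a,b}  FIRST[A]={b}  FIRST[B]={a}  FIRST[C]={a}
round 2: (stable)
  FIRST[S]={a,b}  FIRST[A]={b}  FIRST[B]={a}  FIRST[C]={a}

FIRST(C) = ["a"]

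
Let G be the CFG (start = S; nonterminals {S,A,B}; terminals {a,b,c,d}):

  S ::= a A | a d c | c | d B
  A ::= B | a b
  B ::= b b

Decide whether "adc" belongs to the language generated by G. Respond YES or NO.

CNF form of G:
  S -> T0 A | T0 X4 | T2 B | c
  A -> T0 T1 | T1 T1
  B -> T1 T1
  T0 -> a
  T1 -> b
  T2 -> d
  T3 -> c
  X4 -> T2 T3

Fill CYK table bottom-up:
  [0..0]={T0}  "a"  orig:{}
  [1..1]={T2}  "d"  orig:{}
  [2..2]={S,T3}  "c"  orig:{S}
  [0..1]=∅  "ad"
  [1..2]={X4}  "dc"  orig:{}
  [0..2]={S}  "adc"

S ∈ T[0,2] ⇒ YES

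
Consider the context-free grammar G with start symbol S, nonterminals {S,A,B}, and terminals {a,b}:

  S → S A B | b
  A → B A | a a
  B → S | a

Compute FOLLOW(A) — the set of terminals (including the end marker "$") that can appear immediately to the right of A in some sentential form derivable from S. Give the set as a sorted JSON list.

FIRST iteration:
pass 1:
  A via A→a a: +{a}
  B via B→a: +{a}
  S via S→b: +{b}
  FIRST(S)={b}  FIRST(A)={a}  FIRST(B)={a}
pass 2:
  B via B→S: +{b}
  FIRST(S)={b}  FIRST(A)={a}  FIRST(B)={a,b}
pass 3:
  A via A→B A: +{b}
  FIRST(S)={b}  FIRST(A)={a,b}  FIRST(B)={a,b}
pass 4: — fixpoint
  FIRST(S)={b}  FIRST(A)={a,b}  FIRST(B)={a,b}

Compute FOLLOW by fixpoint:
seed FOLLOW(S) with $
round 1:
  A→B A: FOLLOW(B) ⊇ FIRST(A) = {a,b}; new: +{a,b}
  B→S: FOLLOW(S) ⊇ FOLLOW(B) ⊇ {a,b}; new: +{a,b}
  S→S A B: FOLLOW(A) ⊇ FIRST(B) = {a,b}; new: +{a,b}
  S→S A B: FOLLOW(B) ⊇ FOLLOW(S) ⊇ {$,a,b}; new: +{$}
  S: {$,a,b}  A: {a,b}  B: {$,a,b}
round 2: done
  S: {$,a,b}  A: {a,b}  B: {$,a,b}

FOLLOW(A) = ["a", "b"]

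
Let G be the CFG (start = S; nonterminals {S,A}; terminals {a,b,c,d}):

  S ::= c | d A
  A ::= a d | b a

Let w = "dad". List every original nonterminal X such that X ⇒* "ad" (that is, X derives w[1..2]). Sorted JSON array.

CNF form of G:
  S -> T1 A | c
  A -> T0 T1 | T2 T0
  T0 -> a
  T1 -> d
  T2 -> b

CYK table (by increasing span), restricted to cells inside w[1..2]:
  [1..1]={T0}  "a"  orig:{}
  [2..2]={T1}  "d"  orig:{}
  [1..2]={A}  "ad"

Original NTs in T[1,2] deriving "ad": ["A"]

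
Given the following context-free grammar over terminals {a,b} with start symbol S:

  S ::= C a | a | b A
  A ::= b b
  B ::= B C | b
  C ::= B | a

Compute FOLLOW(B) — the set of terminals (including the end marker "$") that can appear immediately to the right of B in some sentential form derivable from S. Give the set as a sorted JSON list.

FIRST sets, iterate to fixpoint:
pass 1:
  A via A→b b: +{b}
  B via B→b: +{b}
  C via C→B: +{b}
  C via C→a: +{a}
  S via S→C a: +{a,b}
  FIRST[S]={a,b}  FIRST[A]={b}  FIRST[B]={b}  FIRST[C]={a,b}
pass 2: (stable)
  FIRST[S]={a,b}  FIRST[A]={b}  FIRST[B]={b}  FIRST[C]={a,b}

FOLLOW iteration:
seed FOLLOW(S) with $
round 1:
  B→B C: FOLLOW(B) ⊇ FIRST(C) = {a,b}; new: +{a,b}
  B→B C: FOLLOW(C) ⊇ FOLLOW(B) ⊇ {a,b}; new: +{a,b}
  S→b A: FOLLOW(A) ⊇ FOLLOW(S) ⊇ {$}; new: +{$}
  S: {$}  A: {$}  B: {a,b}  C: {a,b}
round 2: (no change)
  S: {$}  A: {$}  B: {a,b}  C: {a,b}

FOLLOW(B) = ["a", "b"]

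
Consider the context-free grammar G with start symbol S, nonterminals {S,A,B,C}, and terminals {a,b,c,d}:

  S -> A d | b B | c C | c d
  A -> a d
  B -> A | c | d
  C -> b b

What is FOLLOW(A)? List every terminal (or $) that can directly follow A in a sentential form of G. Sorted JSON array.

Compute FIRST by fixpoint:
pass 1:
  A via A→a d: +{a}
  B via B→A: +{a}
  B via B→c: +{c}
  B via B→d: +{d}
  C via C→b b: +{b}
  S via S→A d: +{a}
  S via S→b B: +{b}
  S via S→c C: +{c}
  FIRST(S)={a,b,c}  FIRST(A)={a}  FIRST(B)={a,c,d}  FIRST(C)={b}
pass 2: (no change)
  FIRST(S)={a,b,c}  FIRST(A)={a}  FIRST(B)={a,c,d}  FIRST(C)={b}

FOLLOW sets:
FOLLOW(S) := {$}
round 1:
  S→A d: FOLLOW(A) ⊇ FIRST(d) = {d}; new: +{d}
  S→b B: FOLLOW(B) ⊇ FOLLOW(S) ⊇ {$}; new: +{$}
  S→c C: FOLLOW(C) ⊇ FOLLOW(S) ⊇ {$}; new: +{$}
  FOLLOW[S]={$}  FOLLOW[A]={d}  FOLLOW[B]={$}  FOLLOW[C]={$}
round 2:
  B→A: FOLLOW(A) ⊇ FOLLOW(B) ⊇ {$}; new: +{$}
  FOLLOW[S]={$}  FOLLOW[A]={$,d}  FOLLOW[B]={$}  FOLLOW[C]={$}
round 3: — fixpoint
  FOLLOW[S]={$}  FOLLOW[A]={$,d}  FOLLOW[B]={$}  FOLLOW[C]={$}

FOLLOW(A) = ["$", "d"]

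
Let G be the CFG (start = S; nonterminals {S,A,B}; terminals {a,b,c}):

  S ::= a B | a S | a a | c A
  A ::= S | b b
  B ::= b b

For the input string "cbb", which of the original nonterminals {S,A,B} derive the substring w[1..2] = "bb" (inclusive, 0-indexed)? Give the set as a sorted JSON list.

CNF form of G:
  S -> T0 B | T0 S | T0 T0 | T2 A
  A -> T0 B | T0 S | T0 T0 | T1 T1 | T2 A
  B -> T1 T1
  T0 -> a
  T1 -> b
  T2 -> c

CYK table (by increasing span), restricted to cells inside w[1..2]:
  cell(1,1) b: {T1}  orig:{}
  cell(2,2) b: {T1}  orig:{}
  cell(1,2) bb: {A,B}

Original NTs in T[1,2] deriving "bb": ["A", "B"]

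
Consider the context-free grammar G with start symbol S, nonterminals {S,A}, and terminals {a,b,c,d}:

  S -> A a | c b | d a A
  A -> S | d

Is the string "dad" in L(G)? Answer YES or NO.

CNF form of G:
  S -> A T0 | T1 T2 | T3 X5
  A -> A T0 | T1 T2 | T3 X4 | d
  T0 -> a
  T1 -> c
  T2 -> b
  T3 -> d
  X4 -> T0 A
  X5 -> T0 A

CYK table (by increasing span):
  T[0,0] 'd' = {A,T3}  orig:{A}
  T[1,1] 'a' = {T0}  orig:{}
  T[2,2] 'd' = {A,T3}  orig:{A}
  T[0,1] 'da' = {A,S}
  T[1,2] 'ad' = {X4,X5}  orig:{}
  T[0,2] 'dad' = {A,S}

S ∈ T[0,2] ⇒ YES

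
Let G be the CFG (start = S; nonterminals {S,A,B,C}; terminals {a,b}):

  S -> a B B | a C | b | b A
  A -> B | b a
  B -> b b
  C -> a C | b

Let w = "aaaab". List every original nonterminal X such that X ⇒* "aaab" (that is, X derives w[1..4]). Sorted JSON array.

Convert to CNF:
  S -> T0 A | T1 C | T1 X2 | b
  A -> T0 T0 | T0 T1
  B -> T0 T0
  C -> T1 C | b
  T0 -> b
  T1 -> a
  X2 -> B B

CYK table (by increasing span) (cells [i..j] with 1 ≤ i ≤ j ≤ 4 only):
  cell(1,1) a: {T1}  orig:{}
  cell(2,2) a: {T1}  orig:{}
  cell(3,3) a: {T1}  orig:{}
  cell(4,4) b: {C,S,T0}  orig:{C,S}
  cell(1,2) aa: ∅
  cell(2,3) aa: ∅
  cell(3,4) ab: {C,S}
  cell(1,3) aaa: ∅
  cell(2,4) aab: {C,S}
  cell(1,4) aaab: {C,S}

Original NTs in T[1,4] deriving "aaab": ["C", "S"]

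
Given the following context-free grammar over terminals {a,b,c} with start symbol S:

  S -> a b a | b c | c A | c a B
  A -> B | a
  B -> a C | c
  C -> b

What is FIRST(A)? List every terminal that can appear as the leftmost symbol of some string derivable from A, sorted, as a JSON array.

FIRST iteration:
[1]
  A via A→a: +{a}
  B via B→a C: +{a}
  B via B→c: +{c}
  C via C→b: +{b}
  S via S→a b a: +{a}
  S via S→b c: +{b}
  S via S→c A: +{c}
  S: {a,b,c}  A: {a}  B: {a,c}  C: {b}
[2]
  A via A→B: +{c}
  S: {a,b,c}  A: {a,c}  B: {a,c}  C: {b}
[3] done
  S: {a,b,c}  A: {a,c}  B: {a,c}  C: {b}

FIRST(A) = ["a", "c"]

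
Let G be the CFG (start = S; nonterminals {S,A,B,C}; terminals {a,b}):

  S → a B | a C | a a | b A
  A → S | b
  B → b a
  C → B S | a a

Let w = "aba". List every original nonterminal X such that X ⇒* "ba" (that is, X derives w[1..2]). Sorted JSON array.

CNF form of G:
  S -> T0 B | T0 C | T0 T0 | T1 A
  A -> T0 B | T0 C | T0 T0 | T1 A | b
  B -> T1 T0
  C -> B S | T0 T0
  T0 -> a
  T1 -> b

CYK fill (cells [i..j] with 1 ≤ i ≤ j ≤ 2 only):
  cell(1,1) b: {A,T1}  orig:{A}
  cell(2,2) a: {T0}  orig:{}
  cell(1,2) ba: {B}

Original NTs in T[1,2] deriving "ba": ["B"]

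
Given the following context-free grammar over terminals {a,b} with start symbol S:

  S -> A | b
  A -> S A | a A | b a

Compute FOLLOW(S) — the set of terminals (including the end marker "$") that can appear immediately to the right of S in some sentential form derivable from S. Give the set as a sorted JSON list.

Compute FIRST by fixpoint:
iter 1:
  A via A→a A: +{a}
  A via A→b a: +{b}
  S via S→A: +{a,b}
  FIRST(S)={a,b}  FIRST(A)={a,b}
iter 2: — fixpoint
  FIRST(S)={a,b}  FIRST(A)={a,b}

Compute FOLLOW by fixpoint:
seed FOLLOW(S) with $
iter 1:
  A→S A: FOLLOW(S) ⊇ FIRST(A) = {a,b}; new: +{a,b}
  S→A: FOLLOW(A) ⊇ FOLLOW(S) ⊇ {$,a,b}; new: +{$,a,b}
  FOLLOW[S]={$,a,b}  FOLLOW[A]={$,a,b}
iter 2: — fixpoint
  FOLLOW[S]={$,a,b}  FOLLOW[A]={$,a,b}

FOLLOW(S) = ["$", "a", "b"]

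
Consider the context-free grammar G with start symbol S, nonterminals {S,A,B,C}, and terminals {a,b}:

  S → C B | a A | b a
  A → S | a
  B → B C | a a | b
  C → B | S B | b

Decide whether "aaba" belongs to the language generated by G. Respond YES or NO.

Convert to CNF:
  S -> C B | T0 A | T1 T0
  A -> C B | T0 A | T1 T0 | a
  B -> B C | T0 T0 | b
  C -> B C | S B | T0 T0 | b
  T0 -> a
  T1 -> b

CYK table (by increasing span):
  T[0,0] 'a' = {A,T0}  orig:{A}
  T[1,1] 'a' = {A,T0}  orig:{A}
  T[2,2] 'b' = {B,C,T1}  orig:{B,C}
  T[3,3] 'a' = {A,T0}  orig:{A}
  T[0,1] 'aa' = {A,B,C,S}
  T[1,2] 'ab' = ∅
  T[2,3] 'ba' = {A,S}
  T[0,2] 'aab' = {A,B,C,S}
  T[1,3] 'aba' = {A,S}
  T[0,3] 'aaba' = {A,S}

S ∈ T[0,3] ⇒ YES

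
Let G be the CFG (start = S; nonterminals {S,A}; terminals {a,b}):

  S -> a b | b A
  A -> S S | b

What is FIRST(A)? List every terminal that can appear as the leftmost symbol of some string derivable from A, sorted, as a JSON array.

FIRST sets, iterate to fixpoint:
round 1:
  A via A→b: +{b}
  S via S→a b: +{a}
  S via S→b A: +{b}
  FIRST[S]={a,b}  FIRST[A]={b}
round 2:
  A via A→S S: +{a}
  FIRST[S]={a,b}  FIRST[A]={a,b}
round 3: (stable)
  FIRST[S]={a,b}  FIRST[A]={a,b}

FIRST(A) = ["a", "b"]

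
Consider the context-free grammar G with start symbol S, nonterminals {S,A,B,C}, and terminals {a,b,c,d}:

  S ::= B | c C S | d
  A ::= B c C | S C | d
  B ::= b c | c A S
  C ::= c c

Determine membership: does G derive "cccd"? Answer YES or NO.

CNF form of G:
  S -> T0 X4 | T0 X5 | T1 T0 | d
  A -> B X2 | S C | d
  B -> T0 X3 | T1 T0
  C -> T0 T0
  T0 -> c
  T1 -> b
  X2 -> T0 C
  X3 -> A S
  X4 -> A S
  X5 -> C S

CYK table (by increasing span):
  [0..0]={T0}  "c"  orig:{}
  [1..1]={T0}  "c"  orig:{}
  [2..2]={T0}  "c"  orig:{}
  [3..3]={A,S}  "d"
  [0..1]={C}  "cc"
  [1..2]={C}  "cc"
  [2..3]=∅  "cd"
  [0..2]={X2}  "ccc"  orig:{}
  [1..3]={X5}  "ccd"  orig:{}
  [0..3]={S}  "cccd"

S ∈ T[0,3] ⇒ YES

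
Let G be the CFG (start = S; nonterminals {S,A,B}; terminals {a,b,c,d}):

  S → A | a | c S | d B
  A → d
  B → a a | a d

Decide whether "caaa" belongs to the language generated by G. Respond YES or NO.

CNF form of G:
  S -> T1 B | T2 S | a | d
  A -> d
  B -> T0 T0 | T0 T1
  T0 -> a
  T1 -> d
  T2 -> c

Fill CYK table bottom-up:
  cell(0,0) c: {T2}  orig:{}
  cell(1,1) a: {S,T0}  orig:{S}
  cell(2,2) a: {S,T0}  orig:{S}
  cell(3,3) a: {S,T0}  orig:{S}
  cell(0,1) ca: {S}
  cell(1,2) aa: {B}
  cell(2,3) aa: {B}
  cell(0,2) caa: ∅
  cell(1,3) aaa: ∅
  cell(0,3) caaa: ∅

S ∉ T[0,3] ⇒ NO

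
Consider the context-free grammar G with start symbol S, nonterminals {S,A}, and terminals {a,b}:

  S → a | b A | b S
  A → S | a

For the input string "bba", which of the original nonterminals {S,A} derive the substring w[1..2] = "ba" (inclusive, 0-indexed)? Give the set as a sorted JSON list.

CNF form of G:
  S -> T0 A | T0 S | a
  A -> T0 A | T0 S | a
  T0 -> b

Fill CYK table bottom-up, restricted to cells inside w[1..2]:
  cell(1,1) b: {T0}  orig:{}
  cell(2,2) a: {A,S}
  cell(1,2) ba: {A,S}

Original NTs in T[1,2] deriving "ba": ["A", "S"]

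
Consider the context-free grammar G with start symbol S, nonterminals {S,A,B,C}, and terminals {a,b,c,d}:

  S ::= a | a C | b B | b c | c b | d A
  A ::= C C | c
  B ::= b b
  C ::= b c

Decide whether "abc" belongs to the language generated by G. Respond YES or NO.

Convert to CNF:
  S -> T0 B | T0 T1 | T1 T0 | T2 C | T3 A | a
  A -> C C | c
  B -> T0 T0
  C -> T0 T1
  T0 -> b
  T1 -> c
  T2 -> a
  T3 -> d

CYK fill:
  cell(0,0) a: {S,T2}  orig:{S}
  cell(1,1) b: {T0}  orig:{}
  cell(2,2) c: {A,T1}  orig:{A}
  cell(0,1) ab: ∅
  cell(1,2) bc: {C,S}
  cell(0,2) abc: {S}

S ∈ T[0,2] ⇒ YES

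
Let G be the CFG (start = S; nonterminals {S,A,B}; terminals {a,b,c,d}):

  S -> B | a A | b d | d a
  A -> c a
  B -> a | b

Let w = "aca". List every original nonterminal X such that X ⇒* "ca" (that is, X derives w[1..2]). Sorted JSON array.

Convert to CNF:
  S -> T1 A | T2 T3 | T3 T1 | a | b
  A -> T0 T1
  B -> a | b
  T0 -> c
  T1 -> a
  T2 -> b
  T3 -> d

Fill CYK table bottom-up, restricted to cells inside w[1..2]:
  [1..1]={T0}  "c"  orig:{}
  [2..2]={B,S,T1}  "a"  orig:{B,S}
  [1..2]={A}  "ca"

Original NTs in T[1,2] deriving "ca": ["A"]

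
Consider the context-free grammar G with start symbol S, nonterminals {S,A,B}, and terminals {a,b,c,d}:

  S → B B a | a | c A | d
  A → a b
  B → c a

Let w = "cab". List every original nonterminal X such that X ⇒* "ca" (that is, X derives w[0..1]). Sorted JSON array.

Convert to CNF:
  S -> B X3 | T2 A | a | d
  A -> T0 T1
  B -> T2 T0
  T0 -> a
  T1 -> b
  T2 -> c
  X3 -> B T0

CYK table (by increasing span) — only the sub-triangle for w[0..1]:
  cell(0,0) c: {T2}  orig:{}
  cell(1,1) a: {S,T0}  orig:{S}
  cell(0,1) ca: {B}

Original NTs in T[0,1] deriving "ca": ["B"]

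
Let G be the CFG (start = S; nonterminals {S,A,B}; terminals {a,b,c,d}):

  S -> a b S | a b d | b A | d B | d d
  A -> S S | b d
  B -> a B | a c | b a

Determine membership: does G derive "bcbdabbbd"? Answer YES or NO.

CNF form of G:
  S -> T0 A | T1 B | T1 T1 | T2 X4 | T2 X5
  A -> S S | T0 T1
  B -> T0 T2 | T2 B | T2 T3
  T0 -> b
  T1 -> d
  T2 -> a
  T3 -> c
  X4 -> T0 S
  X5 -> T0 T1

CYK table (by increasing span):
  [0..0]={T0}  "b"  orig:{}
  [1..1]={T3}  "c"  orig:{}
  [2..2]={T0}  "b"  orig:{}
  [3..3]={T1}  "d"  orig:{}
  [4..4]={T2}  "a"  orig:{}
  [5..5]={T0}  "b"  orig:{}
  [6..6]={T0}  "b"  orig:{}
  [7..7]={T0}  "b"  orig:{}
  [8..8]={T1}  "d"  orig:{}
  [0..1]=∅  "bc"
  [1..2]=∅  "cb"
  [2..3]={A,X5}  "bd"  orig:{A}
  [3..4]=∅  "da"
  [4..5]=∅  "ab"
  [5..6]=∅  "bb"
  [6..7]=∅  "bb"
  [7..8]={A,X5}  "bd"  orig:{A}
  [0..2]=∅  "bcb"
  [1..3]=∅  "cbd"
  [2..4]=∅  "bda"
  [3..5]=∅  "dab"
  [4..6]=∅  "abb"
  [5..7]=∅  "bbb"
  [6..8]={S}  "bbd"
  [0..3]=∅  "bcbd"
  [1..4]=∅  "cbda"
  [2..5]=∅  "bdab"
  [3..6]=∅  "dabb"
  [4..7]=∅  "abbb"
  [5..8]={X4}  "bbbd"  orig:{}
  [0..4]=∅  "bcbda"
  [1..5]=∅  "cbdab"
  [2..6]=∅  "bdabb"
  [3..7]=∅  "dabbb"
  [4..8]={S}  "abbbd"
  [0..5]=∅  "bcbdab"
  [1..6]=∅  "cbdabb"
  [2..7]=∅  "bdabbb"
  [3..8]=∅  "dabbbd"
  [0..6]=∅  "bcbdabb"
  [1..7]=∅  "cbdabbb"
  [2..8]=∅  "bdabbbd"
  [0..7]=∅  "bcbdabbb"
  [1..8]=∅  "cbdabbbd"
  [0..8]=∅  "bcbdabbbd"

S ∉ T[0,8] ⇒ NO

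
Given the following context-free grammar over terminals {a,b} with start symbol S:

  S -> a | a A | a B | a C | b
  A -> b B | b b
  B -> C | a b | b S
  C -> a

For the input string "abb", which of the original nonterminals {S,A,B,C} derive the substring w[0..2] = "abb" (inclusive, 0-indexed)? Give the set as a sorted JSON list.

Convert to CNF:
  S -> T1 A | T1 B | T1 C | a | b
  A -> T0 B | T0 T0
  B -> T0 S | T1 T0 | a
  C -> a
  T0 -> b
  T1 -> a

Fill CYK table bottom-up — only the sub-triangle for w[0..2]:
  T[0,0] 'a' = {B,C,S,T1}  orig:{B,C,S}
  T[1,1] 'b' = {S,T0}  orig:{S}
  T[2,2] 'b' = {S,T0}  orig:{S}
  T[0,1] 'ab' = {B}
  T[1,2] 'bb' = {A,B}
  T[0,2] 'abb' = {S}

Original NTs in T[0,2] deriving "abb": ["S"]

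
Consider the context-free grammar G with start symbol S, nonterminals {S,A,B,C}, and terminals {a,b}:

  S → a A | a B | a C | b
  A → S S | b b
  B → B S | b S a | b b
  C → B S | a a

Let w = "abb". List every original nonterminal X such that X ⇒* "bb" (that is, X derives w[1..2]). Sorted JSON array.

CNF form of G:
  S -> T1 A | T1 B | T1 C | b
  A -> S S | T0 T0
  B -> B S | T0 T0 | T0 X2
  C -> B S | T1 T1
  T0 -> b
  T1 -> a
  X2 -> S T1

CYK fill, restricted to cells inside w[1..2]:
  T[1,1] 'b' = {S,T0}  orig:{S}
  T[2,2] 'b' = {S,T0}  orig:{S}
  T[1,2] 'bb' = {A,B}

Original NTs in T[1,2] deriving "bb": ["A", "B"]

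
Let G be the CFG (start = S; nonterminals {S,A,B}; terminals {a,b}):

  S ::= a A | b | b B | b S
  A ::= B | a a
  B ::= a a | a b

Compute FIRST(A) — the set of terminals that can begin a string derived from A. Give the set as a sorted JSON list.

FIRST iteration:
round 1:
  A via A→a a: +{a}
  B via B→a a: +{a}
  S via S→a A: +{a}
  S via S→b: +{b}
  S: {a,b}  A: {a}  B: {a}
round 2: — fixpoint
  S: {a,b}  A: {a}  B: {a}

FIRST(A) = ["a"]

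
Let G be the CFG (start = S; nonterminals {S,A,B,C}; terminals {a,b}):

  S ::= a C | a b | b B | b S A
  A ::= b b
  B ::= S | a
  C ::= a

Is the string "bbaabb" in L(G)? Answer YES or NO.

CNF form of G:
  S -> T0 B | T0 X3 | T1 C | T1 T0
  A -> T0 T0
  B -> T0 B | T0 X2 | T1 C | T1 T0 | a
  C -> a
  T0 -> b
  T1 -> a
  X2 -> S A
  X3 -> S A

Fill CYK table bottom-up:
  T[0,0] 'b' = {T0}  orig:{}
  T[1,1] 'b' = {T0}  orig:{}
  T[2,2] 'a' = {B,C,T1}  orig:{B,C}
  T[3,3] 'a' = {B,C,T1}  orig:{B,C}
  T[4,4] 'b' = {T0}  orig:{}
  T[5,5] 'b' = {T0}  orig:{}
  T[0,1] 'bb' = {A}
  T[1,2] 'ba' = {B,S}
  T[2,3] 'aa' = {B,S}
  T[3,4] 'ab' = {B,S}
  T[4,5] 'bb' = {A}
  T[0,2] 'bba' = {B,S}
  T[1,3] 'baa' = {B,S}
  T[2,4] 'aab' = ∅
  T[3,5] 'abb' = ∅
  T[0,3] 'bbaa' = {B,S}
  T[1,4] 'baab' = ∅
  T[2,5] 'aabb' = {X2,X3}  orig:{}
  T[0,4] 'bbaab' = ∅
  T[1,5] 'baabb' = {B,S,X2,X3}  orig:{B,S}
  T[0,5] 'bbaabb' = {B,S,X2,X3}  orig:{B,S}

S ∈ T[0,5] ⇒ YES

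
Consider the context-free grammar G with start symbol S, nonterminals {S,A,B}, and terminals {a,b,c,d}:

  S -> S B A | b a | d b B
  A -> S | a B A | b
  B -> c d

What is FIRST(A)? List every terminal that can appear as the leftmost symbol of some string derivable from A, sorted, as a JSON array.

FIRST iteration:
round 1:
  A via A→a B A: +{a}
  A via A→b: +{b}
  B via B→c d: +{c}
  S via S→b a: +{b}
  S via S→d b B: +{d}
  FIRST(S)={b,d}  FIRST(A)={a,b}  FIRST(B)={c}
round 2:
  A via A→S: +{d}
  FIRST(S)={b,d}  FIRST(A)={a,b,d}  FIRST(B)={c}
round 3: — fixpoint
  FIRST(S)={b,d}  FIRST(A)={a,b,d}  FIRST(B)={c}

FIRST(A) = ["a", "b", "d"]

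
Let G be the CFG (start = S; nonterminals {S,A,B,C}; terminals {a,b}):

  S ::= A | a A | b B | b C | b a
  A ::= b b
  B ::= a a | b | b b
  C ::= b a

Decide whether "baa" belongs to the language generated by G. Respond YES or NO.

CNF form of G:
  S -> T0 B | T0 C | T0 T0 | T0 T1 | T1 A
  A -> T0 T0
  B -> T0 T0 | T1 T1 | b
  C -> T0 T1
  T0 -> b
  T1 -> a

CYK fill:
  T[0,0] 'b' = {B,T0}  orig:{B}
  T[1,1] 'a' = {T1}  orig:{}
  T[2,2] 'a' = {T1}  orig:{}
  T[0,1] 'ba' = {C,S}
  T[1,2] 'aa' = {B}
  T[0,2] 'baa' = {S}

S ∈ T[0,2] ⇒ YES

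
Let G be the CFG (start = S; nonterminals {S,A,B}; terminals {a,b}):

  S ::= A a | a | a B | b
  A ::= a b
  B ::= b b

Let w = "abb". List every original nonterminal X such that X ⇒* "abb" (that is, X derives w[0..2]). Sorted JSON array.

Convert to CNF:
  S -> A T0 | T0 B | a | b
  A -> T0 T1
  B -> T1 T1
  T0 -> a
  T1 -> b

Fill CYK table bottom-up, restricted to cells inside w[0..2]:
  cell(0,0) a: {S,T0}  orig:{S}
  cell(1,1) b: {S,T1}  orig:{S}
  cell(2,2) b: {S,T1}  orig:{S}
  cell(0,1) ab: {A}
  cell(1,2) bb: {B}
  cell(0,2) abb: {S}

Original NTs in T[0,2] deriving "abb": ["S"]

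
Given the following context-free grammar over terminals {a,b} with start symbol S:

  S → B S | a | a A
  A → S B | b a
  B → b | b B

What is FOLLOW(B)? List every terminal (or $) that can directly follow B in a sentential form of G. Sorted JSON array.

FIRST iteration:
[1]
  A via A→b a: +{b}
  B via B→b: +{b}
  S via S→B S: +{b}
  S via S→a: +{a}
  FIRST(S)={a,b}  FIRST(A)={b}  FIRST(B)={b}
[2]
  A via A→S B: +{a}
  FIRST(S)={a,b}  FIRST(A)={a,b}  FIRST(B)={b}
[3] done
  FIRST(S)={a,b}  FIRST(A)={a,b}  FIRST(B)={b}

Compute FOLLOW by fixpoint:
initialize: $ ∈ FOLLOW(S)
pass 1:
  A→S B: FOLLOW(S) ⊇ FIRST(B) = {b}; new: +{b}
  S→B S: FOLLOW(B) ⊇ FIRST(S) = {a,b}; new: +{a,b}
  S→a A: FOLLOW(A) ⊇ FOLLOW(S) ⊇ {$,b}; new: +{$,b}
  FOLLOW(S)={$,b}  FOLLOW(A)={$,b}  FOLLOW(B)={a,b}
pass 2:
  A→S B: FOLLOW(B) ⊇ FOLLOW(A) ⊇ {$,b}; new: +{$}
  FOLLOW(S)={$,b}  FOLLOW(A)={$,b}  FOLLOW(B)={$,a,b}
pass 3: — fixpoint
  FOLLOW(S)={$,b}  FOLLOW(A)={$,b}  FOLLOW(B)={$,a,b}

FOLLOW(B) = ["$", "a", "b"]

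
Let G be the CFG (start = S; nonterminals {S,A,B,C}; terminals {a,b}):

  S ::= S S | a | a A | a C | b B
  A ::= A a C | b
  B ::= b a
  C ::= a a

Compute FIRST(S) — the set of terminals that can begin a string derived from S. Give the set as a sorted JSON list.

Compute FIRST by fixpoint:
pass 1:
  A via A→b: +{b}
  B via B→b a: +{b}
  C via C→a a: +{a}
  S via S→a: +{a}
  S via S→b B: +{b}
  FIRST[S]={a,b}  FIRST[A]={b}  FIRST[B]={b}  FIRST[C]={a}
pass 2: (stable)
  FIRST[S]={a,b}  FIRST[A]={b}  FIRST[B]={b}  FIRST[C]={a}

FIRST(S) = ["a", "b"]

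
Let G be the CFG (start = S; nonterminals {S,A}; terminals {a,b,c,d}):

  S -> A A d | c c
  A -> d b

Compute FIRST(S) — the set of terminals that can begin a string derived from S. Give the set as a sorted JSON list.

Compute FIRST by fixpoint:
round 1:
  A via A→d b: +{d}
  S via S→A A d: +{d}
  S via S→c c: +{c}
  FIRST(S)={c,d}  FIRST(A)={d}
round 2: — fixpoint
  FIRST(S)={c,d}  FIRST(A)={d}

FIRST(S) = ["c", "d"]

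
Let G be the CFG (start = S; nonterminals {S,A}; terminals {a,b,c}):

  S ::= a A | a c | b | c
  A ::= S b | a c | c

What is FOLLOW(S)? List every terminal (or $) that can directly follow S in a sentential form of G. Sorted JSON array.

FIRST sets, iterate to fixpoint:
[1]
  A via A→a c: +{a}
  A via A→c: +{c}
  S via S→a A: +{a}
  S via S→b: +{b}
  S via S→c: +{c}
  FIRST[S]={a,b,c}  FIRST[A]={a,c}
[2]
  A via A→S b: +{b}
  FIRST[S]={a,b,c}  FIRST[A]={a,b,c}
[3] (no change)
  FIRST[S]={a,b,c}  FIRST[A]={a,b,c}

Compute FOLLOW by fixpoint:
FOLLOW(S) := {$}
[1]
  A→S b: FOLLOW(S) ⊇ FIRST(b) = {b}; new: +{b}
  S→a A: FOLLOW(A) ⊇ FOLLOW(S) ⊇ {$,b}; new: +{$,b}
  FOLLOW[S]={$,b}  FOLLOW[A]={$,b}
[2] (stable)
  FOLLOW[S]={$,b}  FOLLOW[A]={$,b}

FOLLOW(S) = ["$", "b"]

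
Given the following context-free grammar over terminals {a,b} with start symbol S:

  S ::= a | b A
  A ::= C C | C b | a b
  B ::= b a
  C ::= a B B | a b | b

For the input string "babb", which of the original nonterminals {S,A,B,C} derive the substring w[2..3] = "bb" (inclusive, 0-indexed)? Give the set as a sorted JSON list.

CNF form of G:
  S -> T0 A | a
  A -> C C | C T0 | T1 T0
  B -> T0 T1
  C -> T1 T0 | T1 X2 | b
  T0 -> b
  T1 -> a
  X2 -> B B

Fill CYK table bottom-up (cells [i..j] with 2 ≤ i ≤ j ≤ 3 only):
  cell(2,2) b: {C,T0}  orig:{C}
  cell(3,3) b: {C,T0}  orig:{C}
  cell(2,3) bb: {A}

Original NTs in T[2,3] deriving "bb": ["A"]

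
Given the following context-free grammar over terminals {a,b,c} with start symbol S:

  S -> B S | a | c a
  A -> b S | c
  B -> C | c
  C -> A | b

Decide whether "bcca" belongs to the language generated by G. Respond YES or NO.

Convert to CNF:
  S -> B S | T1 T2 | a
  A -> T0 S | c
  B -> T0 S | b | c
  C -> T0 S | b | c
  T0 -> b
  T1 -> c
  T2 -> a

CYK table (by increasing span):
  cell(0,0) b: {B,C,T0}  orig:{B,C}
  cell(1,1) c: {A,B,C,T1}  orig:{A,B,C}
  cell(2,2) c: {A,B,C,T1}  orig:{A,B,C}
  cell(3,3) a: {S,T2}  orig:{S}
  cell(0,1) bc: ∅
  cell(1,2) cc: ∅
  cell(2,3) ca: {S}
  cell(0,2) bcc: ∅
  cell(1,3) cca: {S}
  cell(0,3) bcca: {A,B,C,S}

S ∈ T[0,3] ⇒ YES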